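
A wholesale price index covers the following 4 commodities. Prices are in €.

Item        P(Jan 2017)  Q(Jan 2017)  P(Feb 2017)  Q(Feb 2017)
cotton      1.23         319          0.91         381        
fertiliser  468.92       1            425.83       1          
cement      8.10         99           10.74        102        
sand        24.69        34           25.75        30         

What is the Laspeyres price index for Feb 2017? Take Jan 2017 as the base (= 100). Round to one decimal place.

Laspeyres price index uses base-period quantities as weights.
ΣP(Feb 2017)·Q(Jan 2017) = 0.91×319 + 425.83×1 + 10.74×99 + 25.75×34 = 290.29 + 425.83 + 1063.26 + 875.5 = 2654.88
ΣP(Jan 2017)·Q(Jan 2017) = 1.23×319 + 468.92×1 + 8.10×99 + 24.69×34 = 392.37 + 468.92 + 801.9 + 839.46 = 2502.65
Index = 2654.88 / 2502.65 × 100 = 106.0828

106.1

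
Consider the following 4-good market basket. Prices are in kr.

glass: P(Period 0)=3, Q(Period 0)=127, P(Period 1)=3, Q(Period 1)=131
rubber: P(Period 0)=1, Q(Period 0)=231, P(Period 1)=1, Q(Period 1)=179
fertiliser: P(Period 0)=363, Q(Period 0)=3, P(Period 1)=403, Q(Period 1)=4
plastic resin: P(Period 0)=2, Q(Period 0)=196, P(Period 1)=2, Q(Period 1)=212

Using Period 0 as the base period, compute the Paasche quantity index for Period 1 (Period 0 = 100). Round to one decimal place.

117.8

Paasche quantity index uses current-period prices as weights.
ΣP(Period 1)·Q(Period 1) = 3×131 + 1×179 + 403×4 + 2×212 = 393 + 179 + 1612 + 424 = 2608
ΣP(Period 1)·Q(Period 0) = 3×127 + 1×231 + 403×3 + 2×196 = 381 + 231 + 1209 + 392 = 2213
Index = 2608 / 2213 × 100 = 117.8491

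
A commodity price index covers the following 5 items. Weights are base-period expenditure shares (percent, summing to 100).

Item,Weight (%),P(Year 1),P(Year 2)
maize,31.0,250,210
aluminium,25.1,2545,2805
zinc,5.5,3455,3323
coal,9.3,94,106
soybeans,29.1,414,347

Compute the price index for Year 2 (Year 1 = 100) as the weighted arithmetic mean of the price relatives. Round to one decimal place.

93.9

maize: 31.0 × (210/250) = 31.0 × 0.840000 = 26.0400
aluminium: 25.1 × (2805/2545) = 25.1 × 1.102161 = 27.6642
zinc: 5.5 × (3323/3455) = 5.5 × 0.961795 = 5.2899
coal: 9.3 × (106/94) = 9.3 × 1.127660 = 10.4872
soybeans: 29.1 × (347/414) = 29.1 × 0.838164 = 24.3906
Index = Σ wᵢ·(p₁ᵢ/p₀ᵢ) = 26.0400 + 27.6642 + 5.2899 + 10.4872 + 24.3906 = 93.8719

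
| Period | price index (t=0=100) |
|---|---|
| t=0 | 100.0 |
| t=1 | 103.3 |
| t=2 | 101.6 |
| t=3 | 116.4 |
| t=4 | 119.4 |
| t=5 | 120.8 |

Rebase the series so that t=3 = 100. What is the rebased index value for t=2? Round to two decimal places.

Rebased(t=2) = 101.6 / 116.4 × 100 = 87.2852

87.29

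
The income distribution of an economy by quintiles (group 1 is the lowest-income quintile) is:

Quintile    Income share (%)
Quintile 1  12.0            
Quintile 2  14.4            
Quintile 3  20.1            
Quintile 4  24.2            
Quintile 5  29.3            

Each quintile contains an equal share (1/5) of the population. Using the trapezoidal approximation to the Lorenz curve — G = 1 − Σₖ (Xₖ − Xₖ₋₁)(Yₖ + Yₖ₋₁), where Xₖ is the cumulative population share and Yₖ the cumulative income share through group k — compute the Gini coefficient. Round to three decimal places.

Cumulative income shares Yₖ: 0.1200, 0.2640, 0.4650, 0.7070, 1.0000
Σ (Xₖ−Xₖ₋₁)(Yₖ+Yₖ₋₁) = (1/5)(0.1200+0.0000) + (1/5)(0.2640+0.1200) + (1/5)(0.4650+0.2640) + (1/5)(0.7070+0.4650) + (1/5)(1.0000+0.7070)
  = 0.0240 + 0.0768 + 0.1458 + 0.2344 + 0.3414 = 0.8224
G = 1 − 0.8224 = 0.1776

0.178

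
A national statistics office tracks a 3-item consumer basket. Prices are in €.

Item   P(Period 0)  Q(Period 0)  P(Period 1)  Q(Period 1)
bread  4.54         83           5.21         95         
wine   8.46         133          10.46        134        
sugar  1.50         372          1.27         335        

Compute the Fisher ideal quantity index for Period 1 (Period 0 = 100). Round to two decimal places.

Laspeyres component (base-period weights):
ΣP(Period 0)Q(Period 1) = 4.54×95 + 8.46×134 + 1.50×335 = 431.3 + 1133.64 + 502.5 = 2067.44
ΣP(Period 0)Q(Period 0) = 4.54×83 + 8.46×133 + 1.50×372 = 376.82 + 1125.18 + 558 = 2060
L = 2067.44 / 2060 × 100 = 100.3612
Paasche component (current-period weights):
ΣP(Period 1)Q(Period 1) = 5.21×95 + 10.46×134 + 1.27×335 = 494.95 + 1401.64 + 425.45 = 2322.04
ΣP(Period 1)Q(Period 0) = 5.21×83 + 10.46×133 + 1.27×372 = 432.43 + 1391.18 + 472.44 = 2296.05
P = 2322.04 / 2296.05 × 100 = 101.1319
Fisher = √(L × P) = √(100.3612 × 101.1319) = 100.7458

100.75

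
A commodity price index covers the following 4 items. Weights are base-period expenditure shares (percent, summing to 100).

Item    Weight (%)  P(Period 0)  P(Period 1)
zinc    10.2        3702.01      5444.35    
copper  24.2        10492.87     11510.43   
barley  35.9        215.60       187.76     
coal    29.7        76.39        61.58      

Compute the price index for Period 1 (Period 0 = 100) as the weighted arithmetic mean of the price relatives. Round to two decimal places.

96.75

zinc: 10.2 × (5444.35/3702.01) = 10.2 × 1.470647 = 15.0006
copper: 24.2 × (11510.43/10492.87) = 24.2 × 1.096976 = 26.5468
barley: 35.9 × (187.76/215.60) = 35.9 × 0.870872 = 31.2643
coal: 29.7 × (61.58/76.39) = 29.7 × 0.806126 = 23.9420
Index = Σ wᵢ·(p₁ᵢ/p₀ᵢ) = 15.0006 + 26.5468 + 31.2643 + 23.9420 = 96.7537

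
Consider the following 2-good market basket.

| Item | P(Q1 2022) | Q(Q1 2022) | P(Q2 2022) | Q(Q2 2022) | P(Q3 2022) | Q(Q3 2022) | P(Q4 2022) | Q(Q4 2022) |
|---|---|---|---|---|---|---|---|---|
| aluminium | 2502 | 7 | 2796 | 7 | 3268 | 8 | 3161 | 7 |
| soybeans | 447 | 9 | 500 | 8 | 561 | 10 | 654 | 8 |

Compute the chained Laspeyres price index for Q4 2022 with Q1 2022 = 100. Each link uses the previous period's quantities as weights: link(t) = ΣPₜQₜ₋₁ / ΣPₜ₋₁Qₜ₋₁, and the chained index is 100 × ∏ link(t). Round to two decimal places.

Link Q1 2022→Q2 2022:
ΣP(Q2 2022)Q(Q1 2022) = 2796×7 + 500×9 = 19572 + 4500 = 24072
ΣP(Q1 2022)Q(Q1 2022) = 2502×7 + 447×9 = 17514 + 4023 = 21537
link = 24072/21537 = 1.117704
Link Q2 2022→Q3 2022:
ΣP(Q3 2022)Q(Q2 2022) = 3268×7 + 561×8 = 22876 + 4488 = 27364
ΣP(Q2 2022)Q(Q2 2022) = 2796×7 + 500×8 = 19572 + 4000 = 23572
link = 27364/23572 = 1.160869
Link Q3 2022→Q4 2022:
ΣP(Q4 2022)Q(Q3 2022) = 3161×8 + 654×10 = 25288 + 6540 = 31828
ΣP(Q3 2022)Q(Q3 2022) = 3268×8 + 561×10 = 26144 + 5610 = 31754
link = 31828/31754 = 1.002330
Chained index = 100 × 1.117704 × 1.160869 × 1.002330 = 130.0532

130.05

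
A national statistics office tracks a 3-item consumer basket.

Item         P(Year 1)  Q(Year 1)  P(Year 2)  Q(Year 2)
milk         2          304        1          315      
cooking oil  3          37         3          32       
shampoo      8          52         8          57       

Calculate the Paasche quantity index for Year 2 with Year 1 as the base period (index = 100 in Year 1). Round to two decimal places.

104.33

Paasche quantity index uses current-period prices as weights.
ΣP(Year 2)·Q(Year 2) = 1×315 + 3×32 + 8×57 = 315 + 96 + 456 = 867
ΣP(Year 2)·Q(Year 1) = 1×304 + 3×37 + 8×52 = 304 + 111 + 416 = 831
Index = 867 / 831 × 100 = 104.3321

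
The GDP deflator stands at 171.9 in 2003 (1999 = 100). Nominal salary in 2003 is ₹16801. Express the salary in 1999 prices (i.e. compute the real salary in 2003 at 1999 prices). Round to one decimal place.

Real = Nominal ÷ (Index/100) = 16801 ÷ (171.9/100)
     = 16801 ÷ 1.719 = 9773.7056

9773.7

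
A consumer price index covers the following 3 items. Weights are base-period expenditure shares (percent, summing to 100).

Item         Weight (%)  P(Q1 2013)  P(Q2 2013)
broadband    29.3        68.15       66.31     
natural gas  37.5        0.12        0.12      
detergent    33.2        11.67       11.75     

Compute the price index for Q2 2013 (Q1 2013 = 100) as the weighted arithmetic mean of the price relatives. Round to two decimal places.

99.44

broadband: 29.3 × (66.31/68.15) = 29.3 × 0.973001 = 28.5089
natural gas: 37.5 × (0.12/0.12) = 37.5 × 1.000000 = 37.5000
detergent: 33.2 × (11.75/11.67) = 33.2 × 1.006855 = 33.4276
Index = Σ wᵢ·(p₁ᵢ/p₀ᵢ) = 28.5089 + 37.5000 + 33.4276 = 99.4365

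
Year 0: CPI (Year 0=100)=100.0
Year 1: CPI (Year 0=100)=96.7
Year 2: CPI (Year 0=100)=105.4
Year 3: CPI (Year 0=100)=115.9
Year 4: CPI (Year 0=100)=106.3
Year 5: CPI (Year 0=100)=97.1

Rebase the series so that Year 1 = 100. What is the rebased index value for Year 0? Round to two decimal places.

Rebased(Year 0) = 100.0 / 96.7 × 100 = 103.4126

103.41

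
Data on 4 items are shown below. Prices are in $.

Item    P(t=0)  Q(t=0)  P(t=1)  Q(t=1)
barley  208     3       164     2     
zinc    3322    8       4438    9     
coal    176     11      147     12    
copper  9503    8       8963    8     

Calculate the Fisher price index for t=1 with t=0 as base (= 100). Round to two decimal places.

104.41

Laspeyres component (base-period weights):
ΣP(t=1)Q(t=0) = 164×3 + 4438×8 + 147×11 + 8963×8 = 492 + 35504 + 1617 + 71704 = 109317
ΣP(t=0)Q(t=0) = 208×3 + 3322×8 + 176×11 + 9503×8 = 624 + 26576 + 1936 + 76024 = 105160
L = 109317 / 105160 × 100 = 103.9530
Paasche component (current-period weights):
ΣP(t=1)Q(t=1) = 164×2 + 4438×9 + 147×12 + 8963×8 = 328 + 39942 + 1764 + 71704 = 113738
ΣP(t=0)Q(t=1) = 208×2 + 3322×9 + 176×12 + 9503×8 = 416 + 29898 + 2112 + 76024 = 108450
P = 113738 / 108450 × 100 = 104.8760
Fisher = √(L × P) = √(103.9530 × 104.8760) = 104.4135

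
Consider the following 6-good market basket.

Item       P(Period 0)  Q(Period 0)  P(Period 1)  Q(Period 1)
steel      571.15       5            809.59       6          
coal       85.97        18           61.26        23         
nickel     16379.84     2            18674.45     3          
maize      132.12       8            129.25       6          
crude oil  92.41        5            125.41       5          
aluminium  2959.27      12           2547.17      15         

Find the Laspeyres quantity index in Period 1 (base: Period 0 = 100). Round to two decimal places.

Laspeyres quantity index uses base-period prices as weights.
ΣP(Period 0)·Q(Period 1) = 571.15×6 + 85.97×23 + 16379.84×3 + 132.12×6 + 92.41×5 + 2959.27×15 = 3426.9 + 1977.31 + 49139.52 + 792.72 + 462.05 + 44389.05 = 100187.55
ΣP(Period 0)·Q(Period 0) = 571.15×5 + 85.97×18 + 16379.84×2 + 132.12×8 + 92.41×5 + 2959.27×12 = 2855.75 + 1547.46 + 32759.68 + 1056.96 + 462.05 + 35511.24 = 74193.14
Index = 100187.55 / 74193.14 × 100 = 135.0361

135.04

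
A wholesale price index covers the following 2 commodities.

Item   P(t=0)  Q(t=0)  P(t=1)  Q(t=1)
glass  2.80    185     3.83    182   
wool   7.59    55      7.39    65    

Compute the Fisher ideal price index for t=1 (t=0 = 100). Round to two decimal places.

118.29

Laspeyres component (base-period weights):
ΣP(t=1)Q(t=0) = 3.83×185 + 7.39×55 = 708.55 + 406.45 = 1115
ΣP(t=0)Q(t=0) = 2.80×185 + 7.59×55 = 518 + 417.45 = 935.45
L = 1115 / 935.45 × 100 = 119.1940
Paasche component (current-period weights):
ΣP(t=1)Q(t=1) = 3.83×182 + 7.39×65 = 697.06 + 480.35 = 1177.41
ΣP(t=0)Q(t=1) = 2.80×182 + 7.59×65 = 509.6 + 493.35 = 1002.95
P = 1177.41 / 1002.95 × 100 = 117.3947
Fisher = √(L × P) = √(119.1940 × 117.3947) = 118.2909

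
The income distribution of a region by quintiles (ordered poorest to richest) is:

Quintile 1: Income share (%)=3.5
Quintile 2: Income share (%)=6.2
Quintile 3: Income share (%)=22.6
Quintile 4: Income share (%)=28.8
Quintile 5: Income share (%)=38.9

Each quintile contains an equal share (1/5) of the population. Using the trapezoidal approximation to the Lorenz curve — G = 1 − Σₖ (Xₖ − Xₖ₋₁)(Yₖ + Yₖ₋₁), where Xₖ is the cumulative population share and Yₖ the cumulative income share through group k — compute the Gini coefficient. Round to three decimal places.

Cumulative income shares Yₖ: 0.0350, 0.0970, 0.3230, 0.6110, 1.0000
Σ (Xₖ−Xₖ₋₁)(Yₖ+Yₖ₋₁) = (1/5)(0.0350+0.0000) + (1/5)(0.0970+0.0350) + (1/5)(0.3230+0.0970) + (1/5)(0.6110+0.3230) + (1/5)(1.0000+0.6110)
  = 0.0070 + 0.0264 + 0.0840 + 0.1868 + 0.3222 = 0.6264
G = 1 − 0.6264 = 0.3736

0.374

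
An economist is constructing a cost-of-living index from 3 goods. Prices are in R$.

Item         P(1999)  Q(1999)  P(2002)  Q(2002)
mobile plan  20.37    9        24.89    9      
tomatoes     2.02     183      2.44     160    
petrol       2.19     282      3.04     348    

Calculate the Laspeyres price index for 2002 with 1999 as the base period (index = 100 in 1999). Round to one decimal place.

130.5

Laspeyres price index uses base-period quantities as weights.
ΣP(2002)·Q(1999) = 24.89×9 + 2.44×183 + 3.04×282 = 224.01 + 446.52 + 857.28 = 1527.81
ΣP(1999)·Q(1999) = 20.37×9 + 2.02×183 + 2.19×282 = 183.33 + 369.66 + 617.58 = 1170.57
Index = 1527.81 / 1170.57 × 100 = 130.5185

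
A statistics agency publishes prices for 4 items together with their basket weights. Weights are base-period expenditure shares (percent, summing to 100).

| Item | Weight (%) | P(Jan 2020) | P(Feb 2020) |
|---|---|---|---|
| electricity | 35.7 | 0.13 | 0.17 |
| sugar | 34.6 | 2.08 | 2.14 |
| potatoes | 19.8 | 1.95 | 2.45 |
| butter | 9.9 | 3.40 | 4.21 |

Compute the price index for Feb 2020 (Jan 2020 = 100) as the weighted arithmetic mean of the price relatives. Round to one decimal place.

119.4

electricity: 35.7 × (0.17/0.13) = 35.7 × 1.307692 = 46.6846
sugar: 34.6 × (2.14/2.08) = 34.6 × 1.028846 = 35.5981
potatoes: 19.8 × (2.45/1.95) = 19.8 × 1.256410 = 24.8769
butter: 9.9 × (4.21/3.40) = 9.9 × 1.238235 = 12.2585
Index = Σ wᵢ·(p₁ᵢ/p₀ᵢ) = 46.6846 + 35.5981 + 24.8769 + 12.2585 = 119.4181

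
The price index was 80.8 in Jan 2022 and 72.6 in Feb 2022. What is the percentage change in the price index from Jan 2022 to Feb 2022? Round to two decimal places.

Change = (72.6 − 80.8) / 80.8 × 100
       = -8.2 / 80.8 × 100 = -10.1485%

-10.15%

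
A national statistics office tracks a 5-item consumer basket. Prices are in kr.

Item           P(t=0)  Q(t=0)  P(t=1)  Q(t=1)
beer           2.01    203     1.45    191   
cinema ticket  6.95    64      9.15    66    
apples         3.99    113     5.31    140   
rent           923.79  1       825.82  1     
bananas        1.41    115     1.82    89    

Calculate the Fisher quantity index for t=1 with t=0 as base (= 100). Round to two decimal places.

Laspeyres component (base-period weights):
ΣP(t=0)Q(t=1) = 2.01×191 + 6.95×66 + 3.99×140 + 923.79×1 + 1.41×89 = 383.91 + 458.7 + 558.6 + 923.79 + 125.49 = 2450.49
ΣP(t=0)Q(t=0) = 2.01×203 + 6.95×64 + 3.99×113 + 923.79×1 + 1.41×115 = 408.03 + 444.8 + 450.87 + 923.79 + 162.15 = 2389.64
L = 2450.49 / 2389.64 × 100 = 102.5464
Paasche component (current-period weights):
ΣP(t=1)Q(t=1) = 1.45×191 + 9.15×66 + 5.31×140 + 825.82×1 + 1.82×89 = 276.95 + 603.9 + 743.4 + 825.82 + 161.98 = 2612.05
ΣP(t=1)Q(t=0) = 1.45×203 + 9.15×64 + 5.31×113 + 825.82×1 + 1.82×115 = 294.35 + 585.6 + 600.03 + 825.82 + 209.3 = 2515.1
P = 2612.05 / 2515.1 × 100 = 103.8547
Fisher = √(L × P) = √(102.5464 × 103.8547) = 103.1985

103.20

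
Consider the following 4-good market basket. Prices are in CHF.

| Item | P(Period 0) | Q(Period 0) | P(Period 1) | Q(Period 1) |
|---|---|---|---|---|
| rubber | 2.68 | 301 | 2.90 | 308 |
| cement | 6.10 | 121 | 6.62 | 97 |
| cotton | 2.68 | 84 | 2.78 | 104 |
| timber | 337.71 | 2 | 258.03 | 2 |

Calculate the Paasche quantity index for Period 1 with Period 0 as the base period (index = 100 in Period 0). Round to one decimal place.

96.6

Paasche quantity index uses current-period prices as weights.
ΣP(Period 1)·Q(Period 1) = 2.90×308 + 6.62×97 + 2.78×104 + 258.03×2 = 893.2 + 642.14 + 289.12 + 516.06 = 2340.52
ΣP(Period 1)·Q(Period 0) = 2.90×301 + 6.62×121 + 2.78×84 + 258.03×2 = 872.9 + 801.02 + 233.52 + 516.06 = 2423.5
Index = 2340.52 / 2423.5 × 100 = 96.5760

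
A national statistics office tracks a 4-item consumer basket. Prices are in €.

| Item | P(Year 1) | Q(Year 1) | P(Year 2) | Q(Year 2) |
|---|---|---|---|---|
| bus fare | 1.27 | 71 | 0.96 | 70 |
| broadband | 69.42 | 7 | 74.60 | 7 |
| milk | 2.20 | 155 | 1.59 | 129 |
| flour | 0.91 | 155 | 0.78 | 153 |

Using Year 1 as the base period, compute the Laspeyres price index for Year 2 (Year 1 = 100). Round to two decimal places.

Laspeyres price index uses base-period quantities as weights.
ΣP(Year 2)·Q(Year 1) = 0.96×71 + 74.60×7 + 1.59×155 + 0.78×155 = 68.16 + 522.2 + 246.45 + 120.9 = 957.71
ΣP(Year 1)·Q(Year 1) = 1.27×71 + 69.42×7 + 2.20×155 + 0.91×155 = 90.17 + 485.94 + 341 + 141.05 = 1058.16
Index = 957.71 / 1058.16 × 100 = 90.5071

90.51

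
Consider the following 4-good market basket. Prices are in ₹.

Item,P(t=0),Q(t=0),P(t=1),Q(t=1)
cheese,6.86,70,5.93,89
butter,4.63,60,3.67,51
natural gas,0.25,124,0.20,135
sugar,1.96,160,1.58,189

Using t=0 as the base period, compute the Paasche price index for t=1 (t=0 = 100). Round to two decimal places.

Paasche price index uses current-period quantities as weights.
ΣP(t=1)·Q(t=1) = 5.93×89 + 3.67×51 + 0.20×135 + 1.58×189 = 527.77 + 187.17 + 27 + 298.62 = 1040.56
ΣP(t=0)·Q(t=1) = 6.86×89 + 4.63×51 + 0.25×135 + 1.96×189 = 610.54 + 236.13 + 33.75 + 370.44 = 1250.86
Index = 1040.56 / 1250.86 × 100 = 83.1876

83.19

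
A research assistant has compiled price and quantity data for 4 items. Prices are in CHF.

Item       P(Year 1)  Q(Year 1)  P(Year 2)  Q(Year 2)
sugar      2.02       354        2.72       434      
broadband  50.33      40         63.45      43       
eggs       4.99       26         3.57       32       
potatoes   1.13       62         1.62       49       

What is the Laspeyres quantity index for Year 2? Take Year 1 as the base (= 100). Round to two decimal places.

Laspeyres quantity index uses base-period prices as weights.
ΣP(Year 1)·Q(Year 2) = 2.02×434 + 50.33×43 + 4.99×32 + 1.13×49 = 876.68 + 2164.19 + 159.68 + 55.37 = 3255.92
ΣP(Year 1)·Q(Year 1) = 2.02×354 + 50.33×40 + 4.99×26 + 1.13×62 = 715.08 + 2013.2 + 129.74 + 70.06 = 2928.08
Index = 3255.92 / 2928.08 × 100 = 111.1964

111.20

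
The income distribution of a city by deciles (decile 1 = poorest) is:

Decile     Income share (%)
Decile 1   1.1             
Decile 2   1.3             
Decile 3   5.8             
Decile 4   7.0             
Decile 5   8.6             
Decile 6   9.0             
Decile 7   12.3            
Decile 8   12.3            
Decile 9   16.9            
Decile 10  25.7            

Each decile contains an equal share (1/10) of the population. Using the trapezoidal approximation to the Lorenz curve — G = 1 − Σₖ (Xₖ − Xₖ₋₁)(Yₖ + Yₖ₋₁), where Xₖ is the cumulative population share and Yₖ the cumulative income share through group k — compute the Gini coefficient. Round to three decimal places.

0.379

Cumulative income shares Yₖ: 0.0110, 0.0240, 0.0820, 0.1520, 0.2380, 0.3280, 0.4510, 0.5740, 0.7430, 1.0000
Σ (Xₖ−Xₖ₋₁)(Yₖ+Yₖ₋₁) = (1/10)(0.0110+0.0000) + (1/10)(0.0240+0.0110) + (1/10)(0.0820+0.0240) + (1/10)(0.1520+0.0820) + (1/10)(0.2380+0.1520) + (1/10)(0.3280+0.2380) + (1/10)(0.4510+0.3280) + (1/10)(0.5740+0.4510) + (1/10)(0.7430+0.5740) + (1/10)(1.0000+0.7430)
  = 0.0011 + 0.0035 + 0.0106 + 0.0234 + 0.0390 + 0.0566 + 0.0779 + 0.1025 + 0.1317 + 0.1743 = 0.6206
G = 1 − 0.6206 = 0.3794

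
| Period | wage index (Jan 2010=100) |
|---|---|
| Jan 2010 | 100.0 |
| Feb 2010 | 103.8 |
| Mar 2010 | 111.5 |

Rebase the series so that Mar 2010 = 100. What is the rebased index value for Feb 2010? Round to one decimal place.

Rebased(Feb 2010) = 103.8 / 111.5 × 100 = 93.0942

93.1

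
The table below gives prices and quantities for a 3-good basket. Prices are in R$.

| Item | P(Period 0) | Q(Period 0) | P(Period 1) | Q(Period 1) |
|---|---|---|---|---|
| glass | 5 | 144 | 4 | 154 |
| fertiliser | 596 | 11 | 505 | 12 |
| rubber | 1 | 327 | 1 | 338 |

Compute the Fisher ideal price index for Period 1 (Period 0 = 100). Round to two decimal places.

Laspeyres component (base-period weights):
ΣP(Period 1)Q(Period 0) = 4×144 + 505×11 + 1×327 = 576 + 5555 + 327 = 6458
ΣP(Period 0)Q(Period 0) = 5×144 + 596×11 + 1×327 = 720 + 6556 + 327 = 7603
L = 6458 / 7603 × 100 = 84.9402
Paasche component (current-period weights):
ΣP(Period 1)Q(Period 1) = 4×154 + 505×12 + 1×338 = 616 + 6060 + 338 = 7014
ΣP(Period 0)Q(Period 1) = 5×154 + 596×12 + 1×338 = 770 + 7152 + 338 = 8260
P = 7014 / 8260 × 100 = 84.9153
Fisher = √(L × P) = √(84.9402 × 84.9153) = 84.9277

84.93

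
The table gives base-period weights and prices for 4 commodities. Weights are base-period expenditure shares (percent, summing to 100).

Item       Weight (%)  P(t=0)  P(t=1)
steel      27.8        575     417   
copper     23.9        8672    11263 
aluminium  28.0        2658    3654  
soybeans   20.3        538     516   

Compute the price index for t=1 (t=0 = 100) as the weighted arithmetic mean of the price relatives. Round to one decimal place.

109.2

steel: 27.8 × (417/575) = 27.8 × 0.725217 = 20.1610
copper: 23.9 × (11263/8672) = 23.9 × 1.298778 = 31.0408
aluminium: 28.0 × (3654/2658) = 28.0 × 1.374718 = 38.4921
soybeans: 20.3 × (516/538) = 20.3 × 0.959108 = 19.4699
Index = Σ wᵢ·(p₁ᵢ/p₀ᵢ) = 20.1610 + 31.0408 + 38.4921 + 19.4699 = 109.1638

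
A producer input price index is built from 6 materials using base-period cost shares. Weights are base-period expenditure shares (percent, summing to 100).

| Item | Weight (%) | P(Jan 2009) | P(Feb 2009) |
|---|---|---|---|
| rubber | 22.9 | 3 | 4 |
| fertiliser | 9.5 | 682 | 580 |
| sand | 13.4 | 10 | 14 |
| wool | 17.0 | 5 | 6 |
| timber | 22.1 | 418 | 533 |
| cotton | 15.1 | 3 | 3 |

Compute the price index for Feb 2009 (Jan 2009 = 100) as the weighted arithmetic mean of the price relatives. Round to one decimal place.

121.1

rubber: 22.9 × (4/3) = 22.9 × 1.333333 = 30.5333
fertiliser: 9.5 × (580/682) = 9.5 × 0.850440 = 8.0792
sand: 13.4 × (14/10) = 13.4 × 1.400000 = 18.7600
wool: 17.0 × (6/5) = 17.0 × 1.200000 = 20.4000
timber: 22.1 × (533/418) = 22.1 × 1.275120 = 28.1801
cotton: 15.1 × (3/3) = 15.1 × 1.000000 = 15.1000
Index = Σ wᵢ·(p₁ᵢ/p₀ᵢ) = 30.5333 + 8.0792 + 18.7600 + 20.4000 + 28.1801 + 15.1000 = 121.0527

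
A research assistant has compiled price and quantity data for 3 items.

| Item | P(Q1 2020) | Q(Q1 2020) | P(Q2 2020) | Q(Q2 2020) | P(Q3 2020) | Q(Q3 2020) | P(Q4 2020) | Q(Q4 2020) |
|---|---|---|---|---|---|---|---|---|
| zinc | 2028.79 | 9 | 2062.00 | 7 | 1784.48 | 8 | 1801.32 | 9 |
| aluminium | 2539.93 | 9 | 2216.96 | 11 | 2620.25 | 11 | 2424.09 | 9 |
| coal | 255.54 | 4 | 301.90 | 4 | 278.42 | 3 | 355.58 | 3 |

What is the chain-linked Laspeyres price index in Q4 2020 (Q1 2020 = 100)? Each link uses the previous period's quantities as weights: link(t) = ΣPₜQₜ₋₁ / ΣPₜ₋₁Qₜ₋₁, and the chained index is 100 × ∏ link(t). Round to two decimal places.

Link Q1 2020→Q2 2020:
ΣP(Q2 2020)Q(Q1 2020) = 2062.00×9 + 2216.96×9 + 301.90×4 = 18558 + 19952.64 + 1207.6 = 39718.24
ΣP(Q1 2020)Q(Q1 2020) = 2028.79×9 + 2539.93×9 + 255.54×4 = 18259.11 + 22859.37 + 1022.16 = 42140.64
link = 39718.24/42140.64 = 0.942516
Link Q2 2020→Q3 2020:
ΣP(Q3 2020)Q(Q2 2020) = 1784.48×7 + 2620.25×11 + 278.42×4 = 12491.36 + 28822.75 + 1113.68 = 42427.79
ΣP(Q2 2020)Q(Q2 2020) = 2062.00×7 + 2216.96×11 + 301.90×4 = 14434 + 24386.56 + 1207.6 = 40028.16
link = 42427.79/40028.16 = 1.059949
Link Q3 2020→Q4 2020:
ΣP(Q4 2020)Q(Q3 2020) = 1801.32×8 + 2424.09×11 + 355.58×3 = 14410.56 + 26664.99 + 1066.74 = 42142.29
ΣP(Q3 2020)Q(Q3 2020) = 1784.48×8 + 2620.25×11 + 278.42×3 = 14275.84 + 28822.75 + 835.26 = 43933.85
link = 42142.29/43933.85 = 0.959221
Chained index = 100 × 0.942516 × 1.059949 × 0.959221 = 95.8280

95.83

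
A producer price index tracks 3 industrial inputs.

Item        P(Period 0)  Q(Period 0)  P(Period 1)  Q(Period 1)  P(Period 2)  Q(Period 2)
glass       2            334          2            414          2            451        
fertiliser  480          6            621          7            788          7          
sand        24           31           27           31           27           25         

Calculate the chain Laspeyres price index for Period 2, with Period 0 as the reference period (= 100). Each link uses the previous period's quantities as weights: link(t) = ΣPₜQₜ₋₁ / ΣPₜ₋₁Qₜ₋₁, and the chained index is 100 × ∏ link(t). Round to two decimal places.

Link Period 0→Period 1:
ΣP(Period 1)Q(Period 0) = 2×334 + 621×6 + 27×31 = 668 + 3726 + 837 = 5231
ΣP(Period 0)Q(Period 0) = 2×334 + 480×6 + 24×31 = 668 + 2880 + 744 = 4292
link = 5231/4292 = 1.218779
Link Period 1→Period 2:
ΣP(Period 2)Q(Period 1) = 2×414 + 788×7 + 27×31 = 828 + 5516 + 837 = 7181
ΣP(Period 1)Q(Period 1) = 2×414 + 621×7 + 27×31 = 828 + 4347 + 837 = 6012
link = 7181/6012 = 1.194444
Chained index = 100 × 1.218779 × 1.194444 = 145.5764

145.58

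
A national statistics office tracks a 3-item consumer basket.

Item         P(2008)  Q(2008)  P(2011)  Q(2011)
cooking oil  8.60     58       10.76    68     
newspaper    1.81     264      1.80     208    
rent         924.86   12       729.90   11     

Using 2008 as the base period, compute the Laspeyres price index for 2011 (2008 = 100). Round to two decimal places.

81.64

Laspeyres price index uses base-period quantities as weights.
ΣP(2011)·Q(2008) = 10.76×58 + 1.80×264 + 729.90×12 = 624.08 + 475.2 + 8758.8 = 9858.08
ΣP(2008)·Q(2008) = 8.60×58 + 1.81×264 + 924.86×12 = 498.8 + 477.84 + 11098.32 = 12074.96
Index = 9858.08 / 12074.96 × 100 = 81.6407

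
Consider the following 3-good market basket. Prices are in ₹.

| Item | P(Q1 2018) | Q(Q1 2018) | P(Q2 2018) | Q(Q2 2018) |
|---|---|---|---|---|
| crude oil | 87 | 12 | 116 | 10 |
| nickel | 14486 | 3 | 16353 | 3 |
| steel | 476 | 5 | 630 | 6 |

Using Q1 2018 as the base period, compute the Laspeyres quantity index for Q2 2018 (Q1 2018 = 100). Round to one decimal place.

100.6

Laspeyres quantity index uses base-period prices as weights.
ΣP(Q1 2018)·Q(Q2 2018) = 87×10 + 14486×3 + 476×6 = 870 + 43458 + 2856 = 47184
ΣP(Q1 2018)·Q(Q1 2018) = 87×12 + 14486×3 + 476×5 = 1044 + 43458 + 2380 = 46882
Index = 47184 / 46882 × 100 = 100.6442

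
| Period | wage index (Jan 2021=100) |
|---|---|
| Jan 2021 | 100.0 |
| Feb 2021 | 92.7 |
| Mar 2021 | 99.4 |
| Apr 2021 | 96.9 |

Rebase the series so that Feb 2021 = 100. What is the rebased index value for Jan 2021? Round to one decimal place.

Rebased(Jan 2021) = 100.0 / 92.7 × 100 = 107.8749

107.9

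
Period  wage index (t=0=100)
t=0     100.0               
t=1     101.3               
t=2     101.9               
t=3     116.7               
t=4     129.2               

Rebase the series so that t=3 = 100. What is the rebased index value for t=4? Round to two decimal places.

Rebased(t=4) = 129.2 / 116.7 × 100 = 110.7112

110.71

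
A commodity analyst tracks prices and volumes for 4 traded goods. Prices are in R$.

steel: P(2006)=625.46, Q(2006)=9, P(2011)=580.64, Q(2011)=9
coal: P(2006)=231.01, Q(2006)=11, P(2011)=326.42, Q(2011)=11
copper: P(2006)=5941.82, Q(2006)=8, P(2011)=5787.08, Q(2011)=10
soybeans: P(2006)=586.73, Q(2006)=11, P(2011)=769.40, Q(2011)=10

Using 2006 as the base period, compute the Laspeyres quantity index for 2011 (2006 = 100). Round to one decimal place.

118.2

Laspeyres quantity index uses base-period prices as weights.
ΣP(2006)·Q(2011) = 625.46×9 + 231.01×11 + 5941.82×10 + 586.73×10 = 5629.14 + 2541.11 + 59418.2 + 5867.3 = 73455.75
ΣP(2006)·Q(2006) = 625.46×9 + 231.01×11 + 5941.82×8 + 586.73×11 = 5629.14 + 2541.11 + 47534.56 + 6454.03 = 62158.84
Index = 73455.75 / 62158.84 × 100 = 118.1743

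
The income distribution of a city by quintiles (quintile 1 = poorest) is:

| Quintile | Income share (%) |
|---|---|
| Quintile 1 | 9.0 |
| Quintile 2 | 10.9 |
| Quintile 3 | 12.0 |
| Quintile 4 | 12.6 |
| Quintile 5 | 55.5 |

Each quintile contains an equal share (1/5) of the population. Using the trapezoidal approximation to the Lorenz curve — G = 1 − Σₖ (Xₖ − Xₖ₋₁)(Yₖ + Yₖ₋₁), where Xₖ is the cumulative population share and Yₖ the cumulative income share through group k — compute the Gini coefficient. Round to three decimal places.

Cumulative income shares Yₖ: 0.0900, 0.1990, 0.3190, 0.4450, 1.0000
Σ (Xₖ−Xₖ₋₁)(Yₖ+Yₖ₋₁) = (1/5)(0.0900+0.0000) + (1/5)(0.1990+0.0900) + (1/5)(0.3190+0.1990) + (1/5)(0.4450+0.3190) + (1/5)(1.0000+0.4450)
  = 0.0180 + 0.0578 + 0.1036 + 0.1528 + 0.2890 = 0.6212
G = 1 − 0.6212 = 0.3788

0.379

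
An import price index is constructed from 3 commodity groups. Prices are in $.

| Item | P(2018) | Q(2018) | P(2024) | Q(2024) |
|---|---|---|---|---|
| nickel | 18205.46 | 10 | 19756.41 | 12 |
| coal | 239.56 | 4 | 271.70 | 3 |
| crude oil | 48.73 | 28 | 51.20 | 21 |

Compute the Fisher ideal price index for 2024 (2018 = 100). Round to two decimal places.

108.52

Laspeyres component (base-period weights):
ΣP(2024)Q(2018) = 19756.41×10 + 271.70×4 + 51.20×28 = 197564.1 + 1086.8 + 1433.6 = 200084.5
ΣP(2018)Q(2018) = 18205.46×10 + 239.56×4 + 48.73×28 = 182054.6 + 958.24 + 1364.44 = 184377.28
L = 200084.5 / 184377.28 × 100 = 108.5191
Paasche component (current-period weights):
ΣP(2024)Q(2024) = 19756.41×12 + 271.70×3 + 51.20×21 = 237076.92 + 815.1 + 1075.2 = 238967.22
ΣP(2018)Q(2024) = 18205.46×12 + 239.56×3 + 48.73×21 = 218465.52 + 718.68 + 1023.33 = 220207.53
P = 238967.22 / 220207.53 × 100 = 108.5191
Fisher = √(L × P) = √(108.5191 × 108.5191) = 108.5191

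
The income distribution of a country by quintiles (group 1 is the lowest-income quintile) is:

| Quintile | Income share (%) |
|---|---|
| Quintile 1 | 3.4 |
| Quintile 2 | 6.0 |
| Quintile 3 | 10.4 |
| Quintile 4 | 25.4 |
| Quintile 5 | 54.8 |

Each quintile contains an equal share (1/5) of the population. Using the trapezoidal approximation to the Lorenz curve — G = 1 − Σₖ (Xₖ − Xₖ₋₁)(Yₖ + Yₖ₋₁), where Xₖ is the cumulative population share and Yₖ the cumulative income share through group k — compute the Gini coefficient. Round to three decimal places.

Cumulative income shares Yₖ: 0.0340, 0.0940, 0.1980, 0.4520, 1.0000
Σ (Xₖ−Xₖ₋₁)(Yₖ+Yₖ₋₁) = (1/5)(0.0340+0.0000) + (1/5)(0.0940+0.0340) + (1/5)(0.1980+0.0940) + (1/5)(0.4520+0.1980) + (1/5)(1.0000+0.4520)
  = 0.0068 + 0.0256 + 0.0584 + 0.1300 + 0.2904 = 0.5112
G = 1 − 0.5112 = 0.4888

0.489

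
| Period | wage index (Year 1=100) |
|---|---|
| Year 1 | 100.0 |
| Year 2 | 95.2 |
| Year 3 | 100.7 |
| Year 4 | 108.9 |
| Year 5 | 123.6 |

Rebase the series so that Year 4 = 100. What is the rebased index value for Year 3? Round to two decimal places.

Rebased(Year 3) = 100.7 / 108.9 × 100 = 92.4702

92.47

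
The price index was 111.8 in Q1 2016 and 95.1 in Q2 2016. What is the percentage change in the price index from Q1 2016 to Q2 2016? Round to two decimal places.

Change = (95.1 − 111.8) / 111.8 × 100
       = -16.7 / 111.8 × 100 = -14.9374%

-14.94%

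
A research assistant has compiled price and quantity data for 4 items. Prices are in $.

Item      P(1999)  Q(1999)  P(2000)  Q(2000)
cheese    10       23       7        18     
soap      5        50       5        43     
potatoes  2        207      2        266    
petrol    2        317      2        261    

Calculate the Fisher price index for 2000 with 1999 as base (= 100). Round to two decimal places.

95.88

Laspeyres component (base-period weights):
ΣP(2000)Q(1999) = 7×23 + 5×50 + 2×207 + 2×317 = 161 + 250 + 414 + 634 = 1459
ΣP(1999)Q(1999) = 10×23 + 5×50 + 2×207 + 2×317 = 230 + 250 + 414 + 634 = 1528
L = 1459 / 1528 × 100 = 95.4843
Paasche component (current-period weights):
ΣP(2000)Q(2000) = 7×18 + 5×43 + 2×266 + 2×261 = 126 + 215 + 532 + 522 = 1395
ΣP(1999)Q(2000) = 10×18 + 5×43 + 2×266 + 2×261 = 180 + 215 + 532 + 522 = 1449
P = 1395 / 1449 × 100 = 96.2733
Fisher = √(L × P) = √(95.4843 × 96.2733) = 95.8780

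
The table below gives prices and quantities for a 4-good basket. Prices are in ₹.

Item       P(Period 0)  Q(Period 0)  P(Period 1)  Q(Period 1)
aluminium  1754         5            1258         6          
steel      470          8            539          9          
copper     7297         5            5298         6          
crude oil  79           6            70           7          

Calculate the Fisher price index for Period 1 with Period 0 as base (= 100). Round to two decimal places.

75.70

Laspeyres component (base-period weights):
ΣP(Period 1)Q(Period 0) = 1258×5 + 539×8 + 5298×5 + 70×6 = 6290 + 4312 + 26490 + 420 = 37512
ΣP(Period 0)Q(Period 0) = 1754×5 + 470×8 + 7297×5 + 79×6 = 8770 + 3760 + 36485 + 474 = 49489
L = 37512 / 49489 × 100 = 75.7987
Paasche component (current-period weights):
ΣP(Period 1)Q(Period 1) = 1258×6 + 539×9 + 5298×6 + 70×7 = 7548 + 4851 + 31788 + 490 = 44677
ΣP(Period 0)Q(Period 1) = 1754×6 + 470×9 + 7297×6 + 79×7 = 10524 + 4230 + 43782 + 553 = 59089
P = 44677 / 59089 × 100 = 75.6097
Fisher = √(L × P) = √(75.7987 × 75.6097) = 75.7041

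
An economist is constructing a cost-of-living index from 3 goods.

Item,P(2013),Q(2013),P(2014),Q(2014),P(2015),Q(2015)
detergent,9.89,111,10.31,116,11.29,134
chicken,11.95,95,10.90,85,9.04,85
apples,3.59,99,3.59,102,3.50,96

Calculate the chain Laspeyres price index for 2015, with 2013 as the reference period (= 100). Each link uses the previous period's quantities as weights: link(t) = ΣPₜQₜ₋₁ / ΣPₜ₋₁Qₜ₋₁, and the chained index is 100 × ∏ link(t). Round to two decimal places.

95.84

Link 2013→2014:
ΣP(2014)Q(2013) = 10.31×111 + 10.90×95 + 3.59×99 = 1144.41 + 1035.5 + 355.41 = 2535.32
ΣP(2013)Q(2013) = 9.89×111 + 11.95×95 + 3.59×99 = 1097.79 + 1135.25 + 355.41 = 2588.45
link = 2535.32/2588.45 = 0.979474
Link 2014→2015:
ΣP(2015)Q(2014) = 11.29×116 + 9.04×85 + 3.50×102 = 1309.64 + 768.4 + 357 = 2435.04
ΣP(2014)Q(2014) = 10.31×116 + 10.90×85 + 3.59×102 = 1195.96 + 926.5 + 366.18 = 2488.64
link = 2435.04/2488.64 = 0.978462
Chained index = 100 × 0.979474 × 0.978462 = 95.8378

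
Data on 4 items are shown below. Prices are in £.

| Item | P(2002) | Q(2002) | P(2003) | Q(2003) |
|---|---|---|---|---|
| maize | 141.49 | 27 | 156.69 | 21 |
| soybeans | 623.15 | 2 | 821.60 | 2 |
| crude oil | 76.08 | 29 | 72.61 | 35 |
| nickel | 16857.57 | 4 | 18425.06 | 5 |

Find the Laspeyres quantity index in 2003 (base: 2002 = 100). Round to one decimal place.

122.0

Laspeyres quantity index uses base-period prices as weights.
ΣP(2002)·Q(2003) = 141.49×21 + 623.15×2 + 76.08×35 + 16857.57×5 = 2971.29 + 1246.3 + 2662.8 + 84287.85 = 91168.24
ΣP(2002)·Q(2002) = 141.49×27 + 623.15×2 + 76.08×29 + 16857.57×4 = 3820.23 + 1246.3 + 2206.32 + 67430.28 = 74703.13
Index = 91168.24 / 74703.13 × 100 = 122.0407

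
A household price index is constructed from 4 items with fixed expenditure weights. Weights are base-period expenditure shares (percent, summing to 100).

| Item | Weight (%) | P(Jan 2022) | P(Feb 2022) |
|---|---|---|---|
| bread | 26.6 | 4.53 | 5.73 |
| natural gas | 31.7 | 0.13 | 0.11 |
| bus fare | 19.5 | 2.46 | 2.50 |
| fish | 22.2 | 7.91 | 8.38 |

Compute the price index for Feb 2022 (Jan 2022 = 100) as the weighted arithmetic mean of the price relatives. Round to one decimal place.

103.8

bread: 26.6 × (5.73/4.53) = 26.6 × 1.264901 = 33.6464
natural gas: 31.7 × (0.11/0.13) = 31.7 × 0.846154 = 26.8231
bus fare: 19.5 × (2.50/2.46) = 19.5 × 1.016260 = 19.8171
fish: 22.2 × (8.38/7.91) = 22.2 × 1.059418 = 23.5191
Index = Σ wᵢ·(p₁ᵢ/p₀ᵢ) = 33.6464 + 26.8231 + 19.8171 + 23.5191 = 103.8056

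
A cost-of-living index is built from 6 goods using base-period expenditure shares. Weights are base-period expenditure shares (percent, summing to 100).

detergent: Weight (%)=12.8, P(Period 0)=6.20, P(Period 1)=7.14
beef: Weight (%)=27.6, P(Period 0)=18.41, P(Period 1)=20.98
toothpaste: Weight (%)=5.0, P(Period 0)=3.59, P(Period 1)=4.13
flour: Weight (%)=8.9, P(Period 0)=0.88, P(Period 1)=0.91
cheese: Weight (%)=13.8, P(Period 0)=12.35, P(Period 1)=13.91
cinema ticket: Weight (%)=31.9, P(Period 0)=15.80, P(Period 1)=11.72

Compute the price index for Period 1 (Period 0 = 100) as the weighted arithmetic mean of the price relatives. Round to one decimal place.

100.4

detergent: 12.8 × (7.14/6.20) = 12.8 × 1.151613 = 14.7406
beef: 27.6 × (20.98/18.41) = 27.6 × 1.139598 = 31.4529
toothpaste: 5.0 × (4.13/3.59) = 5.0 × 1.150418 = 5.7521
flour: 8.9 × (0.91/0.88) = 8.9 × 1.034091 = 9.2034
cheese: 13.8 × (13.91/12.35) = 13.8 × 1.126316 = 15.5432
cinema ticket: 31.9 × (11.72/15.80) = 31.9 × 0.741772 = 23.6625
Index = Σ wᵢ·(p₁ᵢ/p₀ᵢ) = 14.7406 + 31.4529 + 5.7521 + 9.2034 + 15.5432 + 23.6625 = 100.3547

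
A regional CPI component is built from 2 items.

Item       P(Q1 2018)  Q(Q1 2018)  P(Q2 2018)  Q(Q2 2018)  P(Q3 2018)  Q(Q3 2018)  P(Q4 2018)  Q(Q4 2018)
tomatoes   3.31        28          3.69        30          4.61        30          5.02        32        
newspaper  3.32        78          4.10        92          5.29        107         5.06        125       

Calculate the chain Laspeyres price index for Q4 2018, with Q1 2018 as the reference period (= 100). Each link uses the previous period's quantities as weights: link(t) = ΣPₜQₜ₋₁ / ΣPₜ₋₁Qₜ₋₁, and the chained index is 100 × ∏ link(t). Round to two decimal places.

151.44

Link Q1 2018→Q2 2018:
ΣP(Q2 2018)Q(Q1 2018) = 3.69×28 + 4.10×78 = 103.32 + 319.8 = 423.12
ΣP(Q1 2018)Q(Q1 2018) = 3.31×28 + 3.32×78 = 92.68 + 258.96 = 351.64
link = 423.12/351.64 = 1.203276
Link Q2 2018→Q3 2018:
ΣP(Q3 2018)Q(Q2 2018) = 4.61×30 + 5.29×92 = 138.3 + 486.68 = 624.98
ΣP(Q2 2018)Q(Q2 2018) = 3.69×30 + 4.10×92 = 110.7 + 377.2 = 487.9
link = 624.98/487.9 = 1.280959
Link Q3 2018→Q4 2018:
ΣP(Q4 2018)Q(Q3 2018) = 5.02×30 + 5.06×107 = 150.6 + 541.42 = 692.02
ΣP(Q3 2018)Q(Q3 2018) = 4.61×30 + 5.29×107 = 138.3 + 566.03 = 704.33
link = 692.02/704.33 = 0.982522
Chained index = 100 × 1.203276 × 1.280959 × 0.982522 = 151.4409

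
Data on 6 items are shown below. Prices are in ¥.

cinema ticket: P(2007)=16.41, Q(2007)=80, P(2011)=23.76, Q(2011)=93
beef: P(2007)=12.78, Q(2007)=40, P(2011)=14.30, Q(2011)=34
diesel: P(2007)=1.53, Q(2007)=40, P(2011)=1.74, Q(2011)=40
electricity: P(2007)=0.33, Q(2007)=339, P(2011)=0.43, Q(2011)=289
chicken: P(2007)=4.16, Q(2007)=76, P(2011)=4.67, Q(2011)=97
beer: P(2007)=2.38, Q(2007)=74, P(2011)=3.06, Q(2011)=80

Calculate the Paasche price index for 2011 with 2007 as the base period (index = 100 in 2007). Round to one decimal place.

132.3

Paasche price index uses current-period quantities as weights.
ΣP(2011)·Q(2011) = 23.76×93 + 14.30×34 + 1.74×40 + 0.43×289 + 4.67×97 + 3.06×80 = 2209.68 + 486.2 + 69.6 + 124.27 + 452.99 + 244.8 = 3587.54
ΣP(2007)·Q(2011) = 16.41×93 + 12.78×34 + 1.53×40 + 0.33×289 + 4.16×97 + 2.38×80 = 1526.13 + 434.52 + 61.2 + 95.37 + 403.52 + 190.4 = 2711.14
Index = 3587.54 / 2711.14 × 100 = 132.3259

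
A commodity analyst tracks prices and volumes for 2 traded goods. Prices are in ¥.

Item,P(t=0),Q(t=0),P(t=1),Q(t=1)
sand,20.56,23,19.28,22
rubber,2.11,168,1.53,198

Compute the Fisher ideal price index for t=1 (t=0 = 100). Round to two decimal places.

Laspeyres component (base-period weights):
ΣP(t=1)Q(t=0) = 19.28×23 + 1.53×168 = 443.44 + 257.04 = 700.48
ΣP(t=0)Q(t=0) = 20.56×23 + 2.11×168 = 472.88 + 354.48 = 827.36
L = 700.48 / 827.36 × 100 = 84.6645
Paasche component (current-period weights):
ΣP(t=1)Q(t=1) = 19.28×22 + 1.53×198 = 424.16 + 302.94 = 727.1
ΣP(t=0)Q(t=1) = 20.56×22 + 2.11×198 = 452.32 + 417.78 = 870.1
P = 727.1 / 870.1 × 100 = 83.5651
Fisher = √(L × P) = √(84.6645 × 83.5651) = 84.1130

84.11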